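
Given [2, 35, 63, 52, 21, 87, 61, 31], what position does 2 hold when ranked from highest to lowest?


Sort descending: [87, 63, 61, 52, 35, 31, 21, 2]
Find 2 in the sorted list.
2 is at position 8.
Final answer: 8


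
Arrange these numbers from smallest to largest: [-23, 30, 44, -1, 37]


Original list: [-23, 30, 44, -1, 37]
Repeatedly take the smallest remaining element:
  Remaining [-23, 30, 44, -1, 37] -> smallest is -23
  Remaining [30, 44, -1, 37] -> smallest is -1
  Remaining [30, 44, 37] -> smallest is 30
  Remaining [44, 37] -> smallest is 37
  Remaining [44] -> smallest is 44
Collecting the picks in order gives the sorted list.
Final answer: [-23, -1, 30, 37, 44]


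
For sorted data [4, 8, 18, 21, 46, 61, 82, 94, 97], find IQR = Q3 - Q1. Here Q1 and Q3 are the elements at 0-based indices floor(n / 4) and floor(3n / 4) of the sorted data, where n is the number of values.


The data has n = 9 elements.
Q1 index = floor(9 / 4) = floor(2.25) = 2; Q3 index = floor(3 * 9 / 4) = floor(6.75) = 6
Q1 = element at index 2 = 18
Q3 = element at index 6 = 82
IQR = 82 - 18 = 64
Final answer: 64


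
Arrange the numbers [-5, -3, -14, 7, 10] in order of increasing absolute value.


Compute absolute values:
  |-5| = 5
  |-3| = 3
  |-14| = 14
  |7| = 7
  |10| = 10
Absolute values in increasing order: 3 < 5 < 7 < 10 < 14
Listing the original numbers in that order gives the answer.
Final answer: [-3, -5, 7, 10, -14]


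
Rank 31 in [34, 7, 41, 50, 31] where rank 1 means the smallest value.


Sort ascending: [7, 31, 34, 41, 50]
Find 31 in the sorted list.
31 is at position 2 (1-indexed).
Final answer: 2


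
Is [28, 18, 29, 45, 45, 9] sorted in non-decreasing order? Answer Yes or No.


Check consecutive pairs:
  28 <= 18? False
  18 <= 29? True
  29 <= 45? True
  45 <= 45? True
  45 <= 9? False
2 consecutive pair(s) are out of order, so the list is not sorted.
Final answer: No


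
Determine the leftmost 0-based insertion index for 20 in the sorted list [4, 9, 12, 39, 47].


List is sorted: [4, 9, 12, 39, 47]
We need the leftmost position where 20 can be inserted, i.e. the first index whose element is >= 20 (or the end of the list if none is).
Binary search with low=0, high=5 (0-based indices):
  low=0, high=5, mid=2: a[2]=12 < 20, so low = 3
  low=3, high=5, mid=4: a[4]=47 >= 20, so high = 4
  low=3, high=4, mid=3: a[3]=39 >= 20, so high = 3
Now low = high = 3, so the insertion index is 3.
Final answer: 3


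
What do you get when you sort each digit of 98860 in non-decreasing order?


The number 98860 has digits: 9, 8, 8, 6, 0
Sorted: 0, 6, 8, 8, 9
Joining the sorted digits gives the result.
Final answer: 06889


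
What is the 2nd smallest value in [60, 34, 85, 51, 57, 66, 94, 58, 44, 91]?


Sort ascending: [34, 44, 51, 57, 58, 60, 66, 85, 91, 94]
The 2nd element (1-indexed) is at index 1.
Value = 44
Final answer: 44


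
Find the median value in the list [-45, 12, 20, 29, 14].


First, sort the list: [-45, 12, 14, 20, 29]
The list has 5 elements (odd count).
The middle index is 2 (0-based), and the element there is 14.
Final answer: 14


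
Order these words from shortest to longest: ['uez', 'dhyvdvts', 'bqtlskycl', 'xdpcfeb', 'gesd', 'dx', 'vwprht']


Compute lengths:
  'uez' has length 3
  'dhyvdvts' has length 8
  'bqtlskycl' has length 9
  'xdpcfeb' has length 7
  'gesd' has length 4
  'dx' has length 2
  'vwprht' has length 6
Lengths in increasing order: 2 < 3 < 4 < 6 < 7 < 8 < 9
Listing the words in that order gives the answer.
Final answer: ['dx', 'uez', 'gesd', 'vwprht', 'xdpcfeb', 'dhyvdvts', 'bqtlskycl']


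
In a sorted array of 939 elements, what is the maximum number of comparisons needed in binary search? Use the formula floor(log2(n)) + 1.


Binary search halves the search space each step.
Maximum comparisons = floor(log2(939)) + 1
log2(939) = 9.875
floor(log2(939)) = 9, so 9 + 1 = 10
Final answer: 10


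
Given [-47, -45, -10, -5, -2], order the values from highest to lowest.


Original list: [-47, -45, -10, -5, -2]
Repeatedly take the largest remaining element:
  Remaining [-47, -45, -10, -5, -2] -> largest is -2
  Remaining [-47, -45, -10, -5] -> largest is -5
  Remaining [-47, -45, -10] -> largest is -10
  Remaining [-47, -45] -> largest is -45
  Remaining [-47] -> largest is -47
Collecting the picks in order gives the descending list.
Final answer: [-2, -5, -10, -45, -47]


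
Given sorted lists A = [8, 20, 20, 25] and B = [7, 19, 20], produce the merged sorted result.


List A: [8, 20, 20, 25]
List B: [7, 19, 20]
Repeatedly compare the front elements and take the smaller:
  8 vs 7 -> take 7
  8 vs 19 -> take 8
  20 vs 19 -> take 19
  20 vs 20 -> take 20
  20 vs 20 -> take 20
  25 vs 20 -> take 20
  B is exhausted; append the rest of A: [25]
Final answer: [7, 8, 19, 20, 20, 20, 25]


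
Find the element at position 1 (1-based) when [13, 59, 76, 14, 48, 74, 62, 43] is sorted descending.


Sort descending: [76, 74, 62, 59, 48, 43, 14, 13]
The 1st element (1-indexed) is at index 0.
Value = 76
Final answer: 76


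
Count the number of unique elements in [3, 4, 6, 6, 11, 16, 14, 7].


List all unique values:
Distinct values: [3, 4, 6, 7, 11, 14, 16]
Count = 7
Final answer: 7


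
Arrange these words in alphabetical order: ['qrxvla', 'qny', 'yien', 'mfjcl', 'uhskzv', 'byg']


Compare strings character by character (the first differing letter decides):
  'byg' < 'mfjcl' since 'b' < 'm' at position 1
  'mfjcl' < 'qny' since 'm' < 'q' at position 1
  'qny' < 'qrxvla' since 'n' < 'r' at position 2
  'qrxvla' < 'uhskzv' since 'q' < 'u' at position 1
  'uhskzv' < 'yien' since 'u' < 'y' at position 1
Chaining these comparisons gives the alphabetical order.
Final answer: ['byg', 'mfjcl', 'qny', 'qrxvla', 'uhskzv', 'yien']


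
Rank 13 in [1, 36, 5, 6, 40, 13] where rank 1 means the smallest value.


Sort ascending: [1, 5, 6, 13, 36, 40]
Find 13 in the sorted list.
13 is at position 4 (1-indexed).
Final answer: 4


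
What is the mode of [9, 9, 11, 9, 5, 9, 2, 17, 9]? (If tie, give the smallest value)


Count the frequency of each value:
  2 appears 1 time(s)
  5 appears 1 time(s)
  9 appears 5 time(s)
  11 appears 1 time(s)
  17 appears 1 time(s)
Maximum frequency is 5.
Only 9 reaches that frequency, so it is the mode.
Final answer: 9


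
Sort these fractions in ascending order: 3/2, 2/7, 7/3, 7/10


Convert to decimal for comparison:
  3/2 = 1.5
  2/7 = 0.2857
  7/3 = 2.3333
  7/10 = 0.7
Decimals in increasing order: 0.2857 < 0.7 < 1.5 < 2.3333
Writing each back as its fraction gives the sorted order.
Final answer: 2/7, 7/10, 3/2, 7/3


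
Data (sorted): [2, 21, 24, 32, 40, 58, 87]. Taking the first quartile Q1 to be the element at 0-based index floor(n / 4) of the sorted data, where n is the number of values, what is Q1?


The list has n = 7 elements.
Q1 index = floor(7 / 4) = floor(1.75) = 1
Counting from index 0 in the sorted data, the element at index 1 is 21.
Final answer: 21


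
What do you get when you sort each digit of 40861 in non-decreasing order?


The number 40861 has digits: 4, 0, 8, 6, 1
Sorted: 0, 1, 4, 6, 8
Joining the sorted digits gives the result.
Final answer: 01468


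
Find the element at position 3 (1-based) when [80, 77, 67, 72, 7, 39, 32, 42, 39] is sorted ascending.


Sort ascending: [7, 32, 39, 39, 42, 67, 72, 77, 80]
The 3rd element (1-indexed) is at index 2.
Value = 39
Final answer: 39


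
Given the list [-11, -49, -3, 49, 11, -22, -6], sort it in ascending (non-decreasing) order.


Original list: [-11, -49, -3, 49, 11, -22, -6]
Repeatedly take the smallest remaining element:
  Remaining [-11, -49, -3, 49, 11, -22, -6] -> smallest is -49
  Remaining [-11, -3, 49, 11, -22, -6] -> smallest is -22
  Remaining [-11, -3, 49, 11, -6] -> smallest is -11
  Remaining [-3, 49, 11, -6] -> smallest is -6
  Remaining [-3, 49, 11] -> smallest is -3
  Remaining [49, 11] -> smallest is 11
  Remaining [49] -> smallest is 49
Collecting the picks in order gives the sorted list.
Final answer: [-49, -22, -11, -6, -3, 11, 49]


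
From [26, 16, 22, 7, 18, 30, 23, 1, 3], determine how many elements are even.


Check each element:
  26 is even
  16 is even
  22 is even
  7 is odd
  18 is even
  30 is even
  23 is odd
  1 is odd
  3 is odd
Evens: [26, 16, 22, 18, 30]
Count of evens = 5
Final answer: 5


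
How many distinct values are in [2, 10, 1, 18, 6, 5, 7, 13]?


List all unique values:
Distinct values: [1, 2, 5, 6, 7, 10, 13, 18]
Count = 8
Final answer: 8


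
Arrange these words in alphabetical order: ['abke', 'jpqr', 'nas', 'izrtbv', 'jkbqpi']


Compare strings character by character (the first differing letter decides):
  'abke' < 'izrtbv' since 'a' < 'i' at position 1
  'izrtbv' < 'jkbqpi' since 'i' < 'j' at position 1
  'jkbqpi' < 'jpqr' since 'k' < 'p' at position 2
  'jpqr' < 'nas' since 'j' < 'n' at position 1
Chaining these comparisons gives the alphabetical order.
Final answer: ['abke', 'izrtbv', 'jkbqpi', 'jpqr', 'nas']


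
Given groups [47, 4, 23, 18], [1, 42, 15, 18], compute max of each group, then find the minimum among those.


Find max of each group:
  Group 1: [47, 4, 23, 18] -> max = 47
  Group 2: [1, 42, 15, 18] -> max = 42
Maxes: [47, 42]
Minimum of maxes = 42
Final answer: 42


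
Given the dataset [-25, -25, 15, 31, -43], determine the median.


First, sort the list: [-43, -25, -25, 15, 31]
The list has 5 elements (odd count).
The middle index is 2 (0-based), and the element there is -25.
Final answer: -25


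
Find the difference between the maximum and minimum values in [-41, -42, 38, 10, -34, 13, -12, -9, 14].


Maximum value: 38
Minimum value: -42
Range = 38 - (-42) = 80
Final answer: 80


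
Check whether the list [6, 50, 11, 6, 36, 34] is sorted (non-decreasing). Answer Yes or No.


Check consecutive pairs:
  6 <= 50? True
  50 <= 11? False
  11 <= 6? False
  6 <= 36? True
  36 <= 34? False
3 consecutive pair(s) are out of order, so the list is not sorted.
Final answer: No


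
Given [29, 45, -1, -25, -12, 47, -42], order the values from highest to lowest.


Original list: [29, 45, -1, -25, -12, 47, -42]
Repeatedly take the largest remaining element:
  Remaining [29, 45, -1, -25, -12, 47, -42] -> largest is 47
  Remaining [29, 45, -1, -25, -12, -42] -> largest is 45
  Remaining [29, -1, -25, -12, -42] -> largest is 29
  Remaining [-1, -25, -12, -42] -> largest is -1
  Remaining [-25, -12, -42] -> largest is -12
  Remaining [-25, -42] -> largest is -25
  Remaining [-42] -> largest is -42
Collecting the picks in order gives the descending list.
Final answer: [47, 45, 29, -1, -12, -25, -42]


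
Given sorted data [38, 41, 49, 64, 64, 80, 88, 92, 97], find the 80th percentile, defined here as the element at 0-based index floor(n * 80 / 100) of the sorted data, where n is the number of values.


The dataset has n = 9 elements.
Index = floor(9 * 80 / 100) = floor(720 / 100) = floor(7.2) = 7
Counting from index 0 in the sorted data, the element at index 7 is 92.
Final answer: 92


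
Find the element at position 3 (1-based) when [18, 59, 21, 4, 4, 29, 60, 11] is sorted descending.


Sort descending: [60, 59, 29, 21, 18, 11, 4, 4]
The 3rd element (1-indexed) is at index 2.
Value = 29
Final answer: 29


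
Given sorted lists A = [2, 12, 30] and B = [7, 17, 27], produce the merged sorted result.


List A: [2, 12, 30]
List B: [7, 17, 27]
Repeatedly compare the front elements and take the smaller:
  2 vs 7 -> take 2
  12 vs 7 -> take 7
  12 vs 17 -> take 12
  30 vs 17 -> take 17
  30 vs 27 -> take 27
  B is exhausted; append the rest of A: [30]
Final answer: [2, 7, 12, 17, 27, 30]


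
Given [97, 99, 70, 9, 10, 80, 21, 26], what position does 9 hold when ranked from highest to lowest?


Sort descending: [99, 97, 80, 70, 26, 21, 10, 9]
Find 9 in the sorted list.
9 is at position 8.
Final answer: 8


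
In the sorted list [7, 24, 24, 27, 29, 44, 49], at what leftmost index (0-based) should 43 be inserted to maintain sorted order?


List is sorted: [7, 24, 24, 27, 29, 44, 49]
We need the leftmost position where 43 can be inserted, i.e. the first index whose element is >= 43 (or the end of the list if none is).
Binary search with low=0, high=7 (0-based indices):
  low=0, high=7, mid=3: a[3]=27 < 43, so low = 4
  low=4, high=7, mid=5: a[5]=44 >= 43, so high = 5
  low=4, high=5, mid=4: a[4]=29 < 43, so low = 5
Now low = high = 5, so the insertion index is 5.
Final answer: 5


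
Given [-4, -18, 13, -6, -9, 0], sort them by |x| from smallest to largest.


Compute absolute values:
  |-4| = 4
  |-18| = 18
  |13| = 13
  |-6| = 6
  |-9| = 9
  |0| = 0
Absolute values in increasing order: 0 < 4 < 6 < 9 < 13 < 18
Listing the original numbers in that order gives the answer.
Final answer: [0, -4, -6, -9, 13, -18]


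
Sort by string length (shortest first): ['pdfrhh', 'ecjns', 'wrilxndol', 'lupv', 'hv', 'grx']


Compute lengths:
  'pdfrhh' has length 6
  'ecjns' has length 5
  'wrilxndol' has length 9
  'lupv' has length 4
  'hv' has length 2
  'grx' has length 3
Lengths in increasing order: 2 < 3 < 4 < 5 < 6 < 9
Listing the words in that order gives the answer.
Final answer: ['hv', 'grx', 'lupv', 'ecjns', 'pdfrhh', 'wrilxndol']


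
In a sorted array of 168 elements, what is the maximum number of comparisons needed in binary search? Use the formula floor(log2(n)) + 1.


Binary search halves the search space each step.
Maximum comparisons = floor(log2(168)) + 1
log2(168) = 7.3923
floor(log2(168)) = 7, so 7 + 1 = 8
Final answer: 8


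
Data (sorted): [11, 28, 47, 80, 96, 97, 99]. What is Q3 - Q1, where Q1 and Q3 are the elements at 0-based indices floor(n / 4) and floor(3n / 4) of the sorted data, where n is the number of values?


The data has n = 7 elements.
Q1 index = floor(7 / 4) = floor(1.75) = 1; Q3 index = floor(3 * 7 / 4) = floor(5.25) = 5
Q1 = element at index 1 = 28
Q3 = element at index 5 = 97
IQR = 97 - 28 = 69
Final answer: 69


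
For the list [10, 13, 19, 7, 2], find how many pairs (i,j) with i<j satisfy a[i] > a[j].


For each element, count the later elements that are smaller than it:
  10 (index 0): smaller elements after it = [7, 2] -> 2
  13 (index 1): smaller elements after it = [7, 2] -> 2
  19 (index 2): smaller elements after it = [7, 2] -> 2
  7 (index 3): smaller elements after it = [2] -> 1
Total inversions = 2 + 2 + 2 + 1 = 7
Final answer: 7


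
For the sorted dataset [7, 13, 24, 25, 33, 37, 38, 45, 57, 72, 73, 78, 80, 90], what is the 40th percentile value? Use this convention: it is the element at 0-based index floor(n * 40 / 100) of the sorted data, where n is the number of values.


The dataset has n = 14 elements.
Index = floor(14 * 40 / 100) = floor(560 / 100) = floor(5.6) = 5
Counting from index 0 in the sorted data, the element at index 5 is 37.
Final answer: 37


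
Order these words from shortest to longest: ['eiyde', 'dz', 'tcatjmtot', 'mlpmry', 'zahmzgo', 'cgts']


Compute lengths:
  'eiyde' has length 5
  'dz' has length 2
  'tcatjmtot' has length 9
  'mlpmry' has length 6
  'zahmzgo' has length 7
  'cgts' has length 4
Lengths in increasing order: 2 < 4 < 5 < 6 < 7 < 9
Listing the words in that order gives the answer.
Final answer: ['dz', 'cgts', 'eiyde', 'mlpmry', 'zahmzgo', 'tcatjmtot']


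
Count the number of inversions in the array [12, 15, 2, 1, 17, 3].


For each element, count the later elements that are smaller than it:
  12 (index 0): smaller elements after it = [2, 1, 3] -> 3
  15 (index 1): smaller elements after it = [2, 1, 3] -> 3
  2 (index 2): smaller elements after it = [1] -> 1
  1 (index 3): smaller elements after it = [] -> 0
  17 (index 4): smaller elements after it = [3] -> 1
Total inversions = 3 + 3 + 1 + 0 + 1 = 8
Final answer: 8


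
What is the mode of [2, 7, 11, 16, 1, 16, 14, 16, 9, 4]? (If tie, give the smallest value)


Count the frequency of each value:
  1 appears 1 time(s)
  2 appears 1 time(s)
  4 appears 1 time(s)
  7 appears 1 time(s)
  9 appears 1 time(s)
  11 appears 1 time(s)
  14 appears 1 time(s)
  16 appears 3 time(s)
Maximum frequency is 3.
Only 16 reaches that frequency, so it is the mode.
Final answer: 16


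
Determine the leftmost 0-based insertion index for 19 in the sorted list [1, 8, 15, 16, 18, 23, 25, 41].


List is sorted: [1, 8, 15, 16, 18, 23, 25, 41]
We need the leftmost position where 19 can be inserted, i.e. the first index whose element is >= 19 (or the end of the list if none is).
Binary search with low=0, high=8 (0-based indices):
  low=0, high=8, mid=4: a[4]=18 < 19, so low = 5
  low=5, high=8, mid=6: a[6]=25 >= 19, so high = 6
  low=5, high=6, mid=5: a[5]=23 >= 19, so high = 5
Now low = high = 5, so the insertion index is 5.
Final answer: 5


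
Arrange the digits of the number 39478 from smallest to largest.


The number 39478 has digits: 3, 9, 4, 7, 8
Sorted: 3, 4, 7, 8, 9
Joining the sorted digits gives the result.
Final answer: 34789


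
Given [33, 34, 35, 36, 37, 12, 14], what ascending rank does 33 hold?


Sort ascending: [12, 14, 33, 34, 35, 36, 37]
Find 33 in the sorted list.
33 is at position 3 (1-indexed).
Final answer: 3


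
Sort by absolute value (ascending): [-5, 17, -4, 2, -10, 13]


Compute absolute values:
  |-5| = 5
  |17| = 17
  |-4| = 4
  |2| = 2
  |-10| = 10
  |13| = 13
Absolute values in increasing order: 2 < 4 < 5 < 10 < 13 < 17
Listing the original numbers in that order gives the answer.
Final answer: [2, -4, -5, -10, 13, 17]


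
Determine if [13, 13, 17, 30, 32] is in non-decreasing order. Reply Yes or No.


Check consecutive pairs:
  13 <= 13? True
  13 <= 17? True
  17 <= 30? True
  30 <= 32? True
Every consecutive pair is in order, so the list is non-decreasing.
Final answer: Yes


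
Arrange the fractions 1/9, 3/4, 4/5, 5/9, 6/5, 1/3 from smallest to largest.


Convert to decimal for comparison:
  1/9 = 0.1111
  3/4 = 0.75
  4/5 = 0.8
  5/9 = 0.5556
  6/5 = 1.2
  1/3 = 0.3333
Decimals in increasing order: 0.1111 < 0.3333 < 0.5556 < 0.75 < 0.8 < 1.2
Writing each back as its fraction gives the sorted order.
Final answer: 1/9, 1/3, 5/9, 3/4, 4/5, 6/5


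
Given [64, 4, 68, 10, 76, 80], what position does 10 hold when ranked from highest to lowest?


Sort descending: [80, 76, 68, 64, 10, 4]
Find 10 in the sorted list.
10 is at position 5.
Final answer: 5


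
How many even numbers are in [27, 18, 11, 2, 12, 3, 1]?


Check each element:
  27 is odd
  18 is even
  11 is odd
  2 is even
  12 is even
  3 is odd
  1 is odd
Evens: [18, 2, 12]
Count of evens = 3
Final answer: 3


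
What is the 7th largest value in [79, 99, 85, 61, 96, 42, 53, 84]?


Sort descending: [99, 96, 85, 84, 79, 61, 53, 42]
The 7th element (1-indexed) is at index 6.
Value = 53
Final answer: 53


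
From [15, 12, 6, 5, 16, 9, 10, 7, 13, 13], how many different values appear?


List all unique values:
Distinct values: [5, 6, 7, 9, 10, 12, 13, 15, 16]
Count = 9
Final answer: 9


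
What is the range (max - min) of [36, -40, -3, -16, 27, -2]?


Maximum value: 36
Minimum value: -40
Range = 36 - (-40) = 76
Final answer: 76


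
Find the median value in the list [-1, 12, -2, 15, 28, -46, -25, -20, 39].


First, sort the list: [-46, -25, -20, -2, -1, 12, 15, 28, 39]
The list has 9 elements (odd count).
The middle index is 4 (0-based), and the element there is -1.
Final answer: -1


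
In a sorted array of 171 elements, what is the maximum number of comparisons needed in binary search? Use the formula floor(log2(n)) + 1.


Binary search halves the search space each step.
Maximum comparisons = floor(log2(171)) + 1
log2(171) = 7.4179
floor(log2(171)) = 7, so 7 + 1 = 8
Final answer: 8


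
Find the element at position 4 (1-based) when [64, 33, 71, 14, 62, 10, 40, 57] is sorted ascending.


Sort ascending: [10, 14, 33, 40, 57, 62, 64, 71]
The 4th element (1-indexed) is at index 3.
Value = 40
Final answer: 40


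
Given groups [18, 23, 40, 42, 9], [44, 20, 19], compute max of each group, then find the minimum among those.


Find max of each group:
  Group 1: [18, 23, 40, 42, 9] -> max = 42
  Group 2: [44, 20, 19] -> max = 44
Maxes: [42, 44]
Minimum of maxes = 42
Final answer: 42


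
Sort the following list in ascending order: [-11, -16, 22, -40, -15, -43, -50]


Original list: [-11, -16, 22, -40, -15, -43, -50]
Repeatedly take the smallest remaining element:
  Remaining [-11, -16, 22, -40, -15, -43, -50] -> smallest is -50
  Remaining [-11, -16, 22, -40, -15, -43] -> smallest is -43
  Remaining [-11, -16, 22, -40, -15] -> smallest is -40
  Remaining [-11, -16, 22, -15] -> smallest is -16
  Remaining [-11, 22, -15] -> smallest is -15
  Remaining [-11, 22] -> smallest is -11
  Remaining [22] -> smallest is 22
Collecting the picks in order gives the sorted list.
Final answer: [-50, -43, -40, -16, -15, -11, 22]


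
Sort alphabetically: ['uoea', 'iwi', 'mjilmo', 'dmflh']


Compare strings character by character (the first differing letter decides):
  'dmflh' < 'iwi' since 'd' < 'i' at position 1
  'iwi' < 'mjilmo' since 'i' < 'm' at position 1
  'mjilmo' < 'uoea' since 'm' < 'u' at position 1
Chaining these comparisons gives the alphabetical order.
Final answer: ['dmflh', 'iwi', 'mjilmo', 'uoea']


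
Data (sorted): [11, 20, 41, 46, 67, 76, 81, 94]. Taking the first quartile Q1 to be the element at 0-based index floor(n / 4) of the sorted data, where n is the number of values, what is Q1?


The list has n = 8 elements.
Q1 index = floor(8 / 4) = floor(2) = 2
Counting from index 0 in the sorted data, the element at index 2 is 41.
Final answer: 41


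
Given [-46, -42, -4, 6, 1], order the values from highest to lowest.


Original list: [-46, -42, -4, 6, 1]
Repeatedly take the largest remaining element:
  Remaining [-46, -42, -4, 6, 1] -> largest is 6
  Remaining [-46, -42, -4, 1] -> largest is 1
  Remaining [-46, -42, -4] -> largest is -4
  Remaining [-46, -42] -> largest is -42
  Remaining [-46] -> largest is -46
Collecting the picks in order gives the descending list.
Final answer: [6, 1, -4, -42, -46]


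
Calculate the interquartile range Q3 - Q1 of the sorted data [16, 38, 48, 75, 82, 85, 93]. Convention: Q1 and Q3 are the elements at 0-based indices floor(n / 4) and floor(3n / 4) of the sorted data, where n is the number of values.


The data has n = 7 elements.
Q1 index = floor(7 / 4) = floor(1.75) = 1; Q3 index = floor(3 * 7 / 4) = floor(5.25) = 5
Q1 = element at index 1 = 38
Q3 = element at index 5 = 85
IQR = 85 - 38 = 47
Final answer: 47


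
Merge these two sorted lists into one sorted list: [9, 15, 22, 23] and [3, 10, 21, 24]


List A: [9, 15, 22, 23]
List B: [3, 10, 21, 24]
Repeatedly compare the front elements and take the smaller:
  9 vs 3 -> take 3
  9 vs 10 -> take 9
  15 vs 10 -> take 10
  15 vs 21 -> take 15
  22 vs 21 -> take 21
  22 vs 24 -> take 22
  23 vs 24 -> take 23
  A is exhausted; append the rest of B: [24]
Final answer: [3, 9, 10, 15, 21, 22, 23, 24]


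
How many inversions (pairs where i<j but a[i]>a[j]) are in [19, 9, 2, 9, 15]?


For each element, count the later elements that are smaller than it:
  19 (index 0): smaller elements after it = [9, 2, 9, 15] -> 4
  9 (index 1): smaller elements after it = [2] -> 1
  2 (index 2): smaller elements after it = [] -> 0
  9 (index 3): smaller elements after it = [] -> 0
Total inversions = 4 + 1 + 0 + 0 = 5
Final answer: 5


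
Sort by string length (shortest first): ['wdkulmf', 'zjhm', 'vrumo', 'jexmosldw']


Compute lengths:
  'wdkulmf' has length 7
  'zjhm' has length 4
  'vrumo' has length 5
  'jexmosldw' has length 9
Lengths in increasing order: 4 < 5 < 7 < 9
Listing the words in that order gives the answer.
Final answer: ['zjhm', 'vrumo', 'wdkulmf', 'jexmosldw']


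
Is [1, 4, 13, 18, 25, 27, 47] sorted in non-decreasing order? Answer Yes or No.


Check consecutive pairs:
  1 <= 4? True
  4 <= 13? True
  13 <= 18? True
  18 <= 25? True
  25 <= 27? True
  27 <= 47? True
Every consecutive pair is in order, so the list is non-decreasing.
Final answer: Yes


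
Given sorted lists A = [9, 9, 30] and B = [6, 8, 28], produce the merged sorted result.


List A: [9, 9, 30]
List B: [6, 8, 28]
Repeatedly compare the front elements and take the smaller:
  9 vs 6 -> take 6
  9 vs 8 -> take 8
  9 vs 28 -> take 9
  9 vs 28 -> take 9
  30 vs 28 -> take 28
  B is exhausted; append the rest of A: [30]
Final answer: [6, 8, 9, 9, 28, 30]


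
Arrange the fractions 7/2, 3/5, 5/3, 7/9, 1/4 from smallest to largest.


Convert to decimal for comparison:
  7/2 = 3.5
  3/5 = 0.6
  5/3 = 1.6667
  7/9 = 0.7778
  1/4 = 0.25
Decimals in increasing order: 0.25 < 0.6 < 0.7778 < 1.6667 < 3.5
Writing each back as its fraction gives the sorted order.
Final answer: 1/4, 3/5, 7/9, 5/3, 7/2


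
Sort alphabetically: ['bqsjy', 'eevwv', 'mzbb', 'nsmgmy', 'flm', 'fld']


Compare strings character by character (the first differing letter decides):
  'bqsjy' < 'eevwv' since 'b' < 'e' at position 1
  'eevwv' < 'fld' since 'e' < 'f' at position 1
  'fld' < 'flm' since 'd' < 'm' at position 3
  'flm' < 'mzbb' since 'f' < 'm' at position 1
  'mzbb' < 'nsmgmy' since 'm' < 'n' at position 1
Chaining these comparisons gives the alphabetical order.
Final answer: ['bqsjy', 'eevwv', 'fld', 'flm', 'mzbb', 'nsmgmy']


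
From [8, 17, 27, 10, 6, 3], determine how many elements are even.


Check each element:
  8 is even
  17 is odd
  27 is odd
  10 is even
  6 is even
  3 is odd
Evens: [8, 10, 6]
Count of evens = 3
Final answer: 3


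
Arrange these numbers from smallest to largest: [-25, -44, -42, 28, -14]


Original list: [-25, -44, -42, 28, -14]
Repeatedly take the smallest remaining element:
  Remaining [-25, -44, -42, 28, -14] -> smallest is -44
  Remaining [-25, -42, 28, -14] -> smallest is -42
  Remaining [-25, 28, -14] -> smallest is -25
  Remaining [28, -14] -> smallest is -14
  Remaining [28] -> smallest is 28
Collecting the picks in order gives the sorted list.
Final answer: [-44, -42, -25, -14, 28]


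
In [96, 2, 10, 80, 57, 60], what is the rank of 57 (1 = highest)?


Sort descending: [96, 80, 60, 57, 10, 2]
Find 57 in the sorted list.
57 is at position 4.
Final answer: 4


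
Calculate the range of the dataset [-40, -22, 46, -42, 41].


Maximum value: 46
Minimum value: -42
Range = 46 - (-42) = 88
Final answer: 88


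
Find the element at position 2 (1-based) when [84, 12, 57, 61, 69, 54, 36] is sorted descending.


Sort descending: [84, 69, 61, 57, 54, 36, 12]
The 2nd element (1-indexed) is at index 1.
Value = 69
Final answer: 69


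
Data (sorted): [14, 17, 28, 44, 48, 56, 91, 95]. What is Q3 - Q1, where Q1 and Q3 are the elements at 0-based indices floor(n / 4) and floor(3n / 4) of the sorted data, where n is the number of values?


The data has n = 8 elements.
Q1 index = floor(8 / 4) = floor(2) = 2; Q3 index = floor(3 * 8 / 4) = floor(6) = 6
Q1 = element at index 2 = 28
Q3 = element at index 6 = 91
IQR = 91 - 28 = 63
Final answer: 63


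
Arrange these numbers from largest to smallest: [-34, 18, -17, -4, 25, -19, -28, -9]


Original list: [-34, 18, -17, -4, 25, -19, -28, -9]
Repeatedly take the largest remaining element:
  Remaining [-34, 18, -17, -4, 25, -19, -28, -9] -> largest is 25
  Remaining [-34, 18, -17, -4, -19, -28, -9] -> largest is 18
  Remaining [-34, -17, -4, -19, -28, -9] -> largest is -4
  Remaining [-34, -17, -19, -28, -9] -> largest is -9
  Remaining [-34, -17, -19, -28] -> largest is -17
  Remaining [-34, -19, -28] -> largest is -19
  Remaining [-34, -28] -> largest is -28
  Remaining [-34] -> largest is -34
Collecting the picks in order gives the descending list.
Final answer: [25, 18, -4, -9, -17, -19, -28, -34]


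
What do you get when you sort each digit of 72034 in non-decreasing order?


The number 72034 has digits: 7, 2, 0, 3, 4
Sorted: 0, 2, 3, 4, 7
Joining the sorted digits gives the result.
Final answer: 02347


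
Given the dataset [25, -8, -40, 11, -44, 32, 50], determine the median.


First, sort the list: [-44, -40, -8, 11, 25, 32, 50]
The list has 7 elements (odd count).
The middle index is 3 (0-based), and the element there is 11.
Final answer: 11


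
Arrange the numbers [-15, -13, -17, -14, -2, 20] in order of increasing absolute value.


Compute absolute values:
  |-15| = 15
  |-13| = 13
  |-17| = 17
  |-14| = 14
  |-2| = 2
  |20| = 20
Absolute values in increasing order: 2 < 13 < 14 < 15 < 17 < 20
Listing the original numbers in that order gives the answer.
Final answer: [-2, -13, -14, -15, -17, 20]


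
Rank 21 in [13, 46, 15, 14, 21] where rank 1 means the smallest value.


Sort ascending: [13, 14, 15, 21, 46]
Find 21 in the sorted list.
21 is at position 4 (1-indexed).
Final answer: 4


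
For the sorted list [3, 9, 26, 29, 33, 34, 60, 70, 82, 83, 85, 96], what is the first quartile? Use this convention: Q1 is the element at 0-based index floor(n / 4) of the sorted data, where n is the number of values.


The list has n = 12 elements.
Q1 index = floor(12 / 4) = floor(3) = 3
Counting from index 0 in the sorted data, the element at index 3 is 29.
Final answer: 29


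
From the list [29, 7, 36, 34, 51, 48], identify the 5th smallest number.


Sort ascending: [7, 29, 34, 36, 48, 51]
The 5th element (1-indexed) is at index 4.
Value = 48
Final answer: 48


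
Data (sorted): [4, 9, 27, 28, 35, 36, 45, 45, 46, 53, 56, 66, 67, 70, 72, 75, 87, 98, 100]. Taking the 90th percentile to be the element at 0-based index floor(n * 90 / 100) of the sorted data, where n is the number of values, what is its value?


The dataset has n = 19 elements.
Index = floor(19 * 90 / 100) = floor(1710 / 100) = floor(17.1) = 17
Counting from index 0 in the sorted data, the element at index 17 is 98.
Final answer: 98


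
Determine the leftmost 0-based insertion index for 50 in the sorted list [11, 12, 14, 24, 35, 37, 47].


List is sorted: [11, 12, 14, 24, 35, 37, 47]
We need the leftmost position where 50 can be inserted, i.e. the first index whose element is >= 50 (or the end of the list if none is).
Binary search with low=0, high=7 (0-based indices):
  low=0, high=7, mid=3: a[3]=24 < 50, so low = 4
  low=4, high=7, mid=5: a[5]=37 < 50, so low = 6
  low=6, high=7, mid=6: a[6]=47 < 50, so low = 7
Now low = high = 7, so the insertion index is 7.
Final answer: 7


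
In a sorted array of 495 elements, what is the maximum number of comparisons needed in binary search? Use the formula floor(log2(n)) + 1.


Binary search halves the search space each step.
Maximum comparisons = floor(log2(495)) + 1
log2(495) = 8.9513
floor(log2(495)) = 8, so 8 + 1 = 9
Final answer: 9


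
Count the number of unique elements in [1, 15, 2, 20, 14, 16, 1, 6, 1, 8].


List all unique values:
Distinct values: [1, 2, 6, 8, 14, 15, 16, 20]
Count = 8
Final answer: 8


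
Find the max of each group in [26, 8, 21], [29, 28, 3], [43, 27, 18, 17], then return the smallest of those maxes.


Find max of each group:
  Group 1: [26, 8, 21] -> max = 26
  Group 2: [29, 28, 3] -> max = 29
  Group 3: [43, 27, 18, 17] -> max = 43
Maxes: [26, 29, 43]
Minimum of maxes = 26
Final answer: 26


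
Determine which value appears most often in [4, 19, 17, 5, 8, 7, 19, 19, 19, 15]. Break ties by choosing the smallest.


Count the frequency of each value:
  4 appears 1 time(s)
  5 appears 1 time(s)
  7 appears 1 time(s)
  8 appears 1 time(s)
  15 appears 1 time(s)
  17 appears 1 time(s)
  19 appears 4 time(s)
Maximum frequency is 4.
Only 19 reaches that frequency, so it is the mode.
Final answer: 19


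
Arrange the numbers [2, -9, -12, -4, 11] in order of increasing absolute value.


Compute absolute values:
  |2| = 2
  |-9| = 9
  |-12| = 12
  |-4| = 4
  |11| = 11
Absolute values in increasing order: 2 < 4 < 9 < 11 < 12
Listing the original numbers in that order gives the answer.
Final answer: [2, -4, -9, 11, -12]


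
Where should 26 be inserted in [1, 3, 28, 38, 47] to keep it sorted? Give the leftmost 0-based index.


List is sorted: [1, 3, 28, 38, 47]
We need the leftmost position where 26 can be inserted, i.e. the first index whose element is >= 26 (or the end of the list if none is).
Binary search with low=0, high=5 (0-based indices):
  low=0, high=5, mid=2: a[2]=28 >= 26, so high = 2
  low=0, high=2, mid=1: a[1]=3 < 26, so low = 2
Now low = high = 2, so the insertion index is 2.
Final answer: 2


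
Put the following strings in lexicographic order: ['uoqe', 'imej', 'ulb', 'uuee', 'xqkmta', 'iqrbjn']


Compare strings character by character (the first differing letter decides):
  'imej' < 'iqrbjn' since 'm' < 'q' at position 2
  'iqrbjn' < 'ulb' since 'i' < 'u' at position 1
  'ulb' < 'uoqe' since 'l' < 'o' at position 2
  'uoqe' < 'uuee' since 'o' < 'u' at position 2
  'uuee' < 'xqkmta' since 'u' < 'x' at position 1
Chaining these comparisons gives the alphabetical order.
Final answer: ['imej', 'iqrbjn', 'ulb', 'uoqe', 'uuee', 'xqkmta']


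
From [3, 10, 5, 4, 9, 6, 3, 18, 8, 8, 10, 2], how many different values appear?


List all unique values:
Distinct values: [2, 3, 4, 5, 6, 8, 9, 10, 18]
Count = 9
Final answer: 9


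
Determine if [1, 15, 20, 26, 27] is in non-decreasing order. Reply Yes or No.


Check consecutive pairs:
  1 <= 15? True
  15 <= 20? True
  20 <= 26? True
  26 <= 27? True
Every consecutive pair is in order, so the list is non-decreasing.
Final answer: Yes


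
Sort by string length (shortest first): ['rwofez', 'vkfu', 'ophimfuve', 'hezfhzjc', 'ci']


Compute lengths:
  'rwofez' has length 6
  'vkfu' has length 4
  'ophimfuve' has length 9
  'hezfhzjc' has length 8
  'ci' has length 2
Lengths in increasing order: 2 < 4 < 6 < 8 < 9
Listing the words in that order gives the answer.
Final answer: ['ci', 'vkfu', 'rwofez', 'hezfhzjc', 'ophimfuve']


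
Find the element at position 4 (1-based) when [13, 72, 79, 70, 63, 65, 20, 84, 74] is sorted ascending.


Sort ascending: [13, 20, 63, 65, 70, 72, 74, 79, 84]
The 4th element (1-indexed) is at index 3.
Value = 65
Final answer: 65


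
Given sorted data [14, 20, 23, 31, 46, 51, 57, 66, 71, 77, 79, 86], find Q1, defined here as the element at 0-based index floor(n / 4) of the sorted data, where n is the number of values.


The list has n = 12 elements.
Q1 index = floor(12 / 4) = floor(3) = 3
Counting from index 0 in the sorted data, the element at index 3 is 31.
Final answer: 31


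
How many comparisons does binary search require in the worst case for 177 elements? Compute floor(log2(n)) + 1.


Binary search halves the search space each step.
Maximum comparisons = floor(log2(177)) + 1
log2(177) = 7.4676
floor(log2(177)) = 7, so 7 + 1 = 8
Final answer: 8


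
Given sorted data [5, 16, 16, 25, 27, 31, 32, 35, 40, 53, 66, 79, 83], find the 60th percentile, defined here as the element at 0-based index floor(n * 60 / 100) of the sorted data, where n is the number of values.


The dataset has n = 13 elements.
Index = floor(13 * 60 / 100) = floor(780 / 100) = floor(7.8) = 7
Counting from index 0 in the sorted data, the element at index 7 is 35.
Final answer: 35


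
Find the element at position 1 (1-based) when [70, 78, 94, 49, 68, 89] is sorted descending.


Sort descending: [94, 89, 78, 70, 68, 49]
The 1st element (1-indexed) is at index 0.
Value = 94
Final answer: 94


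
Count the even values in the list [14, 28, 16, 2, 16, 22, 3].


Check each element:
  14 is even
  28 is even
  16 is even
  2 is even
  16 is even
  22 is even
  3 is odd
Evens: [14, 28, 16, 2, 16, 22]
Count of evens = 6
Final answer: 6


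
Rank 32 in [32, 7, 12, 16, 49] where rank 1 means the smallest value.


Sort ascending: [7, 12, 16, 32, 49]
Find 32 in the sorted list.
32 is at position 4 (1-indexed).
Final answer: 4


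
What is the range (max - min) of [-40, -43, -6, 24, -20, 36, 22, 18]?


Maximum value: 36
Minimum value: -43
Range = 36 - (-43) = 79
Final answer: 79


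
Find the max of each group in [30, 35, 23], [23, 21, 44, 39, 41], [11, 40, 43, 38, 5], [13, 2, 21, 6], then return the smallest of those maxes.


Find max of each group:
  Group 1: [30, 35, 23] -> max = 35
  Group 2: [23, 21, 44, 39, 41] -> max = 44
  Group 3: [11, 40, 43, 38, 5] -> max = 43
  Group 4: [13, 2, 21, 6] -> max = 21
Maxes: [35, 44, 43, 21]
Minimum of maxes = 21
Final answer: 21


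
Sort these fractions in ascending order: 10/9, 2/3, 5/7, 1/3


Convert to decimal for comparison:
  10/9 = 1.1111
  2/3 = 0.6667
  5/7 = 0.7143
  1/3 = 0.3333
Decimals in increasing order: 0.3333 < 0.6667 < 0.7143 < 1.1111
Writing each back as its fraction gives the sorted order.
Final answer: 1/3, 2/3, 5/7, 10/9


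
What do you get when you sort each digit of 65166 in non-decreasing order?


The number 65166 has digits: 6, 5, 1, 6, 6
Sorted: 1, 5, 6, 6, 6
Joining the sorted digits gives the result.
Final answer: 15666


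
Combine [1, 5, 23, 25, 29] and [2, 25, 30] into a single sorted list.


List A: [1, 5, 23, 25, 29]
List B: [2, 25, 30]
Repeatedly compare the front elements and take the smaller:
  1 vs 2 -> take 1
  5 vs 2 -> take 2
  5 vs 25 -> take 5
  23 vs 25 -> take 23
  25 vs 25 -> take 25
  29 vs 25 -> take 25
  29 vs 30 -> take 29
  A is exhausted; append the rest of B: [30]
Final answer: [1, 2, 5, 23, 25, 25, 29, 30]


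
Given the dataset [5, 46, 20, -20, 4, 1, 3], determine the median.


First, sort the list: [-20, 1, 3, 4, 5, 20, 46]
The list has 7 elements (odd count).
The middle index is 3 (0-based), and the element there is 4.
Final answer: 4


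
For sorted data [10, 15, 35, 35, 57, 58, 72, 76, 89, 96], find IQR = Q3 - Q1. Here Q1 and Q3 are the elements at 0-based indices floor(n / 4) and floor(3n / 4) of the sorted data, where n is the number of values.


The data has n = 10 elements.
Q1 index = floor(10 / 4) = floor(2.5) = 2; Q3 index = floor(3 * 10 / 4) = floor(7.5) = 7
Q1 = element at index 2 = 35
Q3 = element at index 7 = 76
IQR = 76 - 35 = 41
Final answer: 41


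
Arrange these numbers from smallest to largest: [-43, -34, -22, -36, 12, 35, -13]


Original list: [-43, -34, -22, -36, 12, 35, -13]
Repeatedly take the smallest remaining element:
  Remaining [-43, -34, -22, -36, 12, 35, -13] -> smallest is -43
  Remaining [-34, -22, -36, 12, 35, -13] -> smallest is -36
  Remaining [-34, -22, 12, 35, -13] -> smallest is -34
  Remaining [-22, 12, 35, -13] -> smallest is -22
  Remaining [12, 35, -13] -> smallest is -13
  Remaining [12, 35] -> smallest is 12
  Remaining [35] -> smallest is 35
Collecting the picks in order gives the sorted list.
Final answer: [-43, -36, -34, -22, -13, 12, 35]


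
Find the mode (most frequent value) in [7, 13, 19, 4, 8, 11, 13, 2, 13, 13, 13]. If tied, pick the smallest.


Count the frequency of each value:
  2 appears 1 time(s)
  4 appears 1 time(s)
  7 appears 1 time(s)
  8 appears 1 time(s)
  11 appears 1 time(s)
  13 appears 5 time(s)
  19 appears 1 time(s)
Maximum frequency is 5.
Only 13 reaches that frequency, so it is the mode.
Final answer: 13


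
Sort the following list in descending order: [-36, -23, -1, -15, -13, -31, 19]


Original list: [-36, -23, -1, -15, -13, -31, 19]
Repeatedly take the largest remaining element:
  Remaining [-36, -23, -1, -15, -13, -31, 19] -> largest is 19
  Remaining [-36, -23, -1, -15, -13, -31] -> largest is -1
  Remaining [-36, -23, -15, -13, -31] -> largest is -13
  Remaining [-36, -23, -15, -31] -> largest is -15
  Remaining [-36, -23, -31] -> largest is -23
  Remaining [-36, -31] -> largest is -31
  Remaining [-36] -> largest is -36
Collecting the picks in order gives the descending list.
Final answer: [19, -1, -13, -15, -23, -31, -36]


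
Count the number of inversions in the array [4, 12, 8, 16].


For each element, count the later elements that are smaller than it:
  4 (index 0): smaller elements after it = [] -> 0
  12 (index 1): smaller elements after it = [8] -> 1
  8 (index 2): smaller elements after it = [] -> 0
Total inversions = 0 + 1 + 0 = 1
Final answer: 1
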